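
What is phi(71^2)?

φ(5041) = 5041 · (1 − 1/71)
       = 5041 · 70/71 = 4970.

4970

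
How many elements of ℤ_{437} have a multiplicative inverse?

396

437 = 19 * 23.
φ(437) = 437 · (1 − 1/19) · (1 − 1/23)
       = 437 · 396/437 = 396.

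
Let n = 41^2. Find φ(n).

φ(1681) = 1681 · (1 − 1/41)
       = 1681 · 40/41 = 1640.

1640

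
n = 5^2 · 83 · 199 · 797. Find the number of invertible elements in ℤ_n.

258477120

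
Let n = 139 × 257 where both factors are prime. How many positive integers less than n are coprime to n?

35328

φ(n) = (p − 1)(q − 1) = (139−1)(257−1) = 138·256 = 35328.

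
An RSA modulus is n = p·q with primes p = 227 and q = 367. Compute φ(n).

φ(n) = (p − 1)(q − 1) = (227−1)(367−1) = 226·366 = 82716.

82716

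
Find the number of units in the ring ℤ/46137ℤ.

24336

Prime factorization: 46137 = 3 * 7 * 13^3.
φ(3) = 3 − 1 = 2.
φ(7) = 7 − 1 = 6.
φ(13^3) = 13^2·(13−1) = 169·12 = 2028.
Multiply: 2 · 6 · 2028 = 24336.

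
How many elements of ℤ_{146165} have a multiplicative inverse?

105600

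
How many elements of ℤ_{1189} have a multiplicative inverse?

1120

Factor 1189: 1189 = 29 * 41.
φ(1189) = 1189 · (1 − 1/29) · (1 − 1/41)
       = 1189 · 1120/1189 = 1120.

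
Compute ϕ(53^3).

146068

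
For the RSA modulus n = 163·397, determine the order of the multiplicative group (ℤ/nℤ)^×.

φ(n) = (p − 1)(q − 1) = (163−1)(397−1) = 162·396 = 64152.

64152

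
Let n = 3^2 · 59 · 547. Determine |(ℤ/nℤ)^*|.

φ(290457) = 290457 · (1 − 1/3) · (1 − 1/59) · (1 − 1/547)
       = 290457 · 63336/96819 = 190008.

190008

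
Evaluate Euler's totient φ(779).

720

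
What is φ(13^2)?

φ(13^2) = 13^1·(13−1) = 13·12 = 156.

156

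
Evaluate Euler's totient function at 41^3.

67240

φ(68921) = 68921 · (1 − 1/41)
       = 68921 · 40/41 = 67240.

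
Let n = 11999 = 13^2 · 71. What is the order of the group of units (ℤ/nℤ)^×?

10920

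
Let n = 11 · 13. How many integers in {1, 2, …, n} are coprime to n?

120

φ(143) = 143 · (1 − 1/11) · (1 − 1/13)
       = 143 · 120/143 = 120.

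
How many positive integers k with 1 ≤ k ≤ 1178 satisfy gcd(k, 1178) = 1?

540

1178 = 2 × 19 × 31.
φ(2) = 2 − 1 = 1.
φ(19) = 19 − 1 = 18.
φ(31) = 31 − 1 = 30.
Since φ is multiplicative, φ(1178) = 1 · 18 · 30 = 540.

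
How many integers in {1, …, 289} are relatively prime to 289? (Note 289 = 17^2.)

272

φ(289) = 289 · (1 − 1/17)
       = 289 · 16/17 = 272.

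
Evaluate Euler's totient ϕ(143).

120

143 = 11 * 13.
φ(11) = 11 − 1 = 10.
φ(13) = 13 − 1 = 12.
Multiply: 10 · 12 = 120.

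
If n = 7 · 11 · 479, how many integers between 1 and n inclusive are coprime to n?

φ(36883) = 36883 · (1 − 1/7) · (1 − 1/11) · (1 − 1/479)
       = 36883 · 28680/36883 = 28680.

28680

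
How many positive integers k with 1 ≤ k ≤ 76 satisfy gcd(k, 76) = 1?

36

First factor: 76 = 2**2 × 19.
φ(76) = 76 · (1 − 1/2) · (1 − 1/19)
       = 76 · 18/38 = 36.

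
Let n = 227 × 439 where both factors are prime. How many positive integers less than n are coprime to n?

98988

φ(99653) = 99653 · (1 − 1/227) · (1 − 1/439)
       = 99653 · 98988/99653 = 98988.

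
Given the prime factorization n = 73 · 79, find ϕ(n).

5616

φ(5767) = 5767 · (1 − 1/73) · (1 − 1/79)
       = 5767 · 5616/5767 = 5616.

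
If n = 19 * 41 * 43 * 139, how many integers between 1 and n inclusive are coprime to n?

4173120

φ(4656083) = 4656083 · (1 − 1/19) · (1 − 1/41) · (1 − 1/43) · (1 − 1/139)
       = 4656083 · 4173120/4656083 = 4173120.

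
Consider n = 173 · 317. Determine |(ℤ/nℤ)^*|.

φ(54841) = 54841 · (1 − 1/173) · (1 − 1/317)
       = 54841 · 54352/54841 = 54352.

54352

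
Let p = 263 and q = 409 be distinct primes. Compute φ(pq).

For distinct primes, φ(pq) = (p−1)(q−1) = 262 × 408 = 106896.

106896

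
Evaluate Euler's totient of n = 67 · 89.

5808

φ(67) = 67 − 1 = 66.
φ(89) = 89 − 1 = 88.
φ(5963) = 66 × 88 = 5808.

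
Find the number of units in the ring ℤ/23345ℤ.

14784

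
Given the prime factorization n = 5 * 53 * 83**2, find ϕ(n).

φ(1825585) = 1825585 · (1 − 1/5) · (1 − 1/53) · (1 − 1/83)
       = 1825585 · 17056/21995 = 1415648.

1415648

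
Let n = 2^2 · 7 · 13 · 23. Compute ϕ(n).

φ(2^2) = 2^2 − 2^1 = 4 − 2 = 2.
φ(7) = 7 − 1 = 6.
φ(13) = 13 − 1 = 12.
φ(23) = 23 − 1 = 22.
Since φ is multiplicative, φ(8372) = 2 · 6 · 12 · 22 = 3168.

3168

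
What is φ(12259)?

10560

12259 = 13 · 23 · 41.
φ(12259) = 12259 · (1 − 1/13) · (1 − 1/23) · (1 − 1/41)
       = 12259 · 10560/12259 = 10560.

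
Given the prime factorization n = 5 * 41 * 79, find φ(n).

φ(16195) = 16195 · (1 − 1/5) · (1 − 1/41) · (1 − 1/79)
       = 16195 · 12480/16195 = 12480.

12480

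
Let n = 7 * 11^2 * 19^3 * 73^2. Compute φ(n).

22541302080

φ(30959214517) = 30959214517 · (1 − 1/7) · (1 − 1/11) · (1 − 1/19) · (1 − 1/73)
       = 30959214517 · 77760/106799 = 22541302080.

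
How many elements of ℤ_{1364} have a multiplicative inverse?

600

Factor 1364: 1364 = 2**2 · 11 · 31.
φ(1364) = 1364 · (1 − 1/2) · (1 − 1/11) · (1 − 1/31)
       = 1364 · 300/682 = 600.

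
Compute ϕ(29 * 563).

15736

φ(16327) = 16327 · (1 − 1/29) · (1 − 1/563)
       = 16327 · 15736/16327 = 15736.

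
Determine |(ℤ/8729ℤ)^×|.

Factor 8729: 8729 = 7 * 29 * 43.
φ(7) = 7 − 1 = 6.
φ(29) = 29 − 1 = 28.
φ(43) = 43 − 1 = 42.
Since φ is multiplicative, φ(8729) = 6 · 28 · 42 = 7056.

7056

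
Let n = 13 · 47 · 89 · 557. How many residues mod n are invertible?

φ(13) = 13 − 1 = 12.
φ(47) = 47 − 1 = 46.
φ(89) = 89 − 1 = 88.
φ(557) = 557 − 1 = 556.
Multiply: 12 · 46 · 88 · 556 = 27008256.

27008256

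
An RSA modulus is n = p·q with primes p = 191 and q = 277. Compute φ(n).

52440

φ(pq) = (p−1)(q−1) = 190 · 276 = 52440.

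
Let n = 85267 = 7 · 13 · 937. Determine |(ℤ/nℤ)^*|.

φ(7) = 7 − 1 = 6.
φ(13) = 13 − 1 = 12.
φ(937) = 937 − 1 = 936.
Since φ is multiplicative, φ(85267) = 6 · 12 · 936 = 67392.

67392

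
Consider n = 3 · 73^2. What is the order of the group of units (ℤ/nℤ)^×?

10512

φ(15987) = 15987 · (1 − 1/3) · (1 − 1/73)
       = 15987 · 144/219 = 10512.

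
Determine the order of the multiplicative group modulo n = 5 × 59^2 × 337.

4599168

φ(5) = 5 − 1 = 4.
φ(59^2) = 59^2 − 59^1 = 3481 − 59 = 3422.
φ(337) = 337 − 1 = 336.
Multiply: 4 · 3422 · 336 = 4599168.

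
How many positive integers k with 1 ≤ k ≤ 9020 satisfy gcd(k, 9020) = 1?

3200

9020 = 2^2 × 5 × 11 × 41.
φ(9020) = 9020 · (1 − 1/2) · (1 − 1/5) · (1 − 1/11) · (1 − 1/41)
       = 9020 · 1600/4510 = 3200.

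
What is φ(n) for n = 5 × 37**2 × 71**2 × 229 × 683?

4117558959360

φ(5396924417515) = 5396924417515 · (1 − 1/5) · (1 − 1/37) · (1 − 1/71) · (1 − 1/229) · (1 − 1/683)
       = 5396924417515 · 1567399680/2054405945 = 4117558959360.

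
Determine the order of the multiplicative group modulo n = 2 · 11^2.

φ(2) = 2 − 1 = 1.
φ(11^2) = 11^2 − 11^1 = 121 − 11 = 110.
Multiply: 1 · 110 = 110.

110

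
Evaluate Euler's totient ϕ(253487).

207360

Factor 253487: 253487 = 13 × 17 × 31 × 37.
φ(253487) = 253487 · (1 − 1/13) · (1 − 1/17) · (1 − 1/31) · (1 − 1/37)
       = 253487 · 207360/253487 = 207360.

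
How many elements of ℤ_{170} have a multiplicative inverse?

Factor 170: 170 = 2 · 5 · 17.
φ(170) = 170 · (1 − 1/2) · (1 − 1/5) · (1 − 1/17)
       = 170 · 64/170 = 64.

64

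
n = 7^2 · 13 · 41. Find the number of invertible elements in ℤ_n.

20160

φ(26117) = 26117 · (1 − 1/7) · (1 − 1/13) · (1 − 1/41)
       = 26117 · 2880/3731 = 20160.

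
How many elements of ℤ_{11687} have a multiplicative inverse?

10080

Prime factorization: 11687 = 13 · 29 · 31.
φ(13) = 13 − 1 = 12.
φ(29) = 29 − 1 = 28.
φ(31) = 31 − 1 = 30.
Multiply: 12 · 28 · 30 = 10080.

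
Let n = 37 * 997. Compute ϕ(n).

φ(36889) = 36889 · (1 − 1/37) · (1 − 1/997)
       = 36889 · 35856/36889 = 35856.

35856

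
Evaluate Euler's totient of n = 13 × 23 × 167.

43824

φ(49933) = 49933 · (1 − 1/13) · (1 − 1/23) · (1 − 1/167)
       = 49933 · 43824/49933 = 43824.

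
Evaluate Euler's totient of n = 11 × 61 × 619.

370800

φ(415349) = 415349 · (1 − 1/11) · (1 − 1/61) · (1 − 1/619)
       = 415349 · 370800/415349 = 370800.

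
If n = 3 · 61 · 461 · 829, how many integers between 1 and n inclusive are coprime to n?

φ(3) = 3 − 1 = 2.
φ(61) = 61 − 1 = 60.
φ(461) = 461 − 1 = 460.
φ(829) = 829 − 1 = 828.
Multiply: 2 · 60 · 460 · 828 = 45705600.

45705600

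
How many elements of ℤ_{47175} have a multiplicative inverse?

Factor 47175: 47175 = 3 * 5^2 * 17 * 37.
φ(3) = 3 − 1 = 2.
φ(5^2) = 5^1·(5−1) = 5·4 = 20.
φ(17) = 17 − 1 = 16.
φ(37) = 37 − 1 = 36.
Multiply: 2 · 20 · 16 · 36 = 23040.

23040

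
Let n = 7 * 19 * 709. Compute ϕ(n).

76464

φ(94297) = 94297 · (1 − 1/7) · (1 − 1/19) · (1 − 1/709)
       = 94297 · 76464/94297 = 76464.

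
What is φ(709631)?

584064

Factor 709631: 709631 = 13^3 * 17 * 19.
φ(709631) = 709631 · (1 − 1/13) · (1 − 1/17) · (1 − 1/19)
       = 709631 · 3456/4199 = 584064.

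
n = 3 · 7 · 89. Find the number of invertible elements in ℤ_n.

1056

φ(1869) = 1869 · (1 − 1/3) · (1 − 1/7) · (1 − 1/89)
       = 1869 · 1056/1869 = 1056.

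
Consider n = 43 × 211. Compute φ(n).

8820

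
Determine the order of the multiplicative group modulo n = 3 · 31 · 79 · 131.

608400

φ(3) = 3 − 1 = 2.
φ(31) = 31 − 1 = 30.
φ(79) = 79 − 1 = 78.
φ(131) = 131 − 1 = 130.
Since φ is multiplicative, φ(962457) = 2 · 30 · 78 · 130 = 608400.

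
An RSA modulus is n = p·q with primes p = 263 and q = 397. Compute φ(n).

103752

φ(104411) = 104411 · (1 − 1/263) · (1 − 1/397)
       = 104411 · 103752/104411 = 103752.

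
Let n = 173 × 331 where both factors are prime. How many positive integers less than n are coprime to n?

φ(57263) = 57263 · (1 − 1/173) · (1 − 1/331)
       = 57263 · 56760/57263 = 56760.

56760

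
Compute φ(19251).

11880

Prime factorization: 19251 = 3^3 · 23 · 31.
φ(3^3) = 3^2·(3−1) = 9·2 = 18.
φ(23) = 23 − 1 = 22.
φ(31) = 31 − 1 = 30.
Since φ is multiplicative, φ(19251) = 18 · 22 · 30 = 11880.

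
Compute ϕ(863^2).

φ(744769) = 744769 · (1 − 1/863)
       = 744769 · 862/863 = 743906.

743906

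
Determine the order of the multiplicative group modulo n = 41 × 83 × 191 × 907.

φ(41) = 41 − 1 = 40.
φ(83) = 83 − 1 = 82.
φ(191) = 191 − 1 = 190.
φ(907) = 907 − 1 = 906.
φ(589525511) = 40 × 82 × 190 × 906 = 564619200.

564619200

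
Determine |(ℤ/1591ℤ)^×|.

1512

First factor: 1591 = 37 * 43.
φ(37) = 37 − 1 = 36.
φ(43) = 43 − 1 = 42.
Since φ is multiplicative, φ(1591) = 36 · 42 = 1512.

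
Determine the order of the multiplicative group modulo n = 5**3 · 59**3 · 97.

φ(5^3) = 5^2·(5−1) = 25·4 = 100.
φ(59^3) = 59^2·(59−1) = 3481·58 = 201898.
φ(97) = 97 − 1 = 96.
Since φ is multiplicative, φ(2490220375) = 100 · 201898 · 96 = 1938220800.

1938220800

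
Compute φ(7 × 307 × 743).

1362312

φ(1596707) = 1596707 · (1 − 1/7) · (1 − 1/307) · (1 − 1/743)
       = 1596707 · 1362312/1596707 = 1362312.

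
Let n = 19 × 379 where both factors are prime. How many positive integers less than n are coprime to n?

6804

φ(7201) = 7201 · (1 − 1/19) · (1 − 1/379)
       = 7201 · 6804/7201 = 6804.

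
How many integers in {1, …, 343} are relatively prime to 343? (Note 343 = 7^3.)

φ(7^3) = 7^3 − 7^2 = 343 − 49 = 294.

294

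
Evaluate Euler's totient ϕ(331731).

201600

Prime factorization: 331731 = 3^2 · 29 · 31 · 41.
φ(3^2) = 3^1·(3−1) = 3·2 = 6.
φ(29) = 29 − 1 = 28.
φ(31) = 31 − 1 = 30.
φ(41) = 41 − 1 = 40.
Multiply: 6 · 28 · 30 · 40 = 201600.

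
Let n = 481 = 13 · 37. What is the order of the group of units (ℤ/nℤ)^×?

432

φ(13) = 13 − 1 = 12.
φ(37) = 37 − 1 = 36.
Since φ is multiplicative, φ(481) = 12 · 36 = 432.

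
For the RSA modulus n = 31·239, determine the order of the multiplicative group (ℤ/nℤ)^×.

7140

φ(7409) = 7409 · (1 − 1/31) · (1 − 1/239)
       = 7409 · 7140/7409 = 7140.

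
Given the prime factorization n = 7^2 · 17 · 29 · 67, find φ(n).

1241856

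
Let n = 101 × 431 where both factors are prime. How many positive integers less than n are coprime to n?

φ(n) = (p − 1)(q − 1) = (101−1)(431−1) = 100·430 = 43000.

43000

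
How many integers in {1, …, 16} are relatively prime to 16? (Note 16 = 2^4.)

8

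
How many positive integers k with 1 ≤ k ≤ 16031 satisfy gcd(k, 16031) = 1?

14080

First factor: 16031 = 17 × 23 × 41.
φ(16031) = 16031 · (1 − 1/17) · (1 − 1/23) · (1 − 1/41)
       = 16031 · 14080/16031 = 14080.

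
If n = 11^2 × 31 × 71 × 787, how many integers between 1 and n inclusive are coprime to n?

φ(209594627) = 209594627 · (1 − 1/11) · (1 − 1/31) · (1 − 1/71) · (1 − 1/787)
       = 209594627 · 16506000/19054057 = 181566000.

181566000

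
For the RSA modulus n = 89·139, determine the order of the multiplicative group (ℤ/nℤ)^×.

φ(pq) = (p−1)(q−1) = 88 · 138 = 12144.

12144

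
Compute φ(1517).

1440

Factor 1517: 1517 = 37 · 41.
φ(1517) = 1517 · (1 − 1/37) · (1 − 1/41)
       = 1517 · 1440/1517 = 1440.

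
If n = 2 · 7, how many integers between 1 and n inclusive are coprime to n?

6

φ(14) = 14 · (1 − 1/2) · (1 − 1/7)
       = 14 · 6/14 = 6.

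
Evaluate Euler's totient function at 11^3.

1210

φ(11^3) = 11^3 − 11^2 = 1331 − 121 = 1210.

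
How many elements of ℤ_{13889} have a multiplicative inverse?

12096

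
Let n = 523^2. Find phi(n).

φ(273529) = 273529 · (1 − 1/523)
       = 273529 · 522/523 = 273006.

273006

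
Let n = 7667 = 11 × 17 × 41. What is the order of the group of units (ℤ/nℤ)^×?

6400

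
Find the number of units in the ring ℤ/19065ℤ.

9600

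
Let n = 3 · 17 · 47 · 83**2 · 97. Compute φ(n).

961769472

φ(1601754501) = 1601754501 · (1 − 1/3) · (1 − 1/17) · (1 − 1/47) · (1 − 1/83) · (1 − 1/97)
       = 1601754501 · 11587584/19298247 = 961769472.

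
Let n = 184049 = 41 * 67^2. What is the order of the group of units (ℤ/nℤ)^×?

φ(184049) = 184049 · (1 − 1/41) · (1 − 1/67)
       = 184049 · 2640/2747 = 176880.

176880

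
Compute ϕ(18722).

First factor: 18722 = 2 × 11 × 23 × 37.
φ(2) = 2 − 1 = 1.
φ(11) = 11 − 1 = 10.
φ(23) = 23 − 1 = 22.
φ(37) = 37 − 1 = 36.
Since φ is multiplicative, φ(18722) = 1 · 10 · 22 · 36 = 7920.

7920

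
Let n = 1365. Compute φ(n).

576

1365 = 3 · 5 · 7 · 13.
φ(3) = 3 − 1 = 2.
φ(5) = 5 − 1 = 4.
φ(7) = 7 − 1 = 6.
φ(13) = 13 − 1 = 12.
Since φ is multiplicative, φ(1365) = 2 · 4 · 6 · 12 = 576.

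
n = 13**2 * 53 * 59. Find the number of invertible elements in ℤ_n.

470496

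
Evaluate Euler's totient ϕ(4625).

3600

4625 = 5^3 · 37.
φ(5^3) = 5^3 − 5^2 = 125 − 25 = 100.
φ(37) = 37 − 1 = 36.
Multiply: 100 · 36 = 3600.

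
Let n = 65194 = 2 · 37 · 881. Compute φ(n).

31680

φ(65194) = 65194 · (1 − 1/2) · (1 − 1/37) · (1 − 1/881)
       = 65194 · 31680/65194 = 31680.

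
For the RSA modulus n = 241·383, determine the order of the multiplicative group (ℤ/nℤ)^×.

91680

φ(241) = 241 − 1 = 240.
φ(383) = 383 − 1 = 382.
Since φ is multiplicative, φ(92303) = 240 · 382 = 91680.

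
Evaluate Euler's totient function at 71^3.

352870

φ(357911) = 357911 · (1 − 1/71)
       = 357911 · 70/71 = 352870.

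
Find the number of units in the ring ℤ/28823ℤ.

25920

Prime factorization: 28823 = 19 × 37 × 41.
φ(19) = 19 − 1 = 18.
φ(37) = 37 − 1 = 36.
φ(41) = 41 − 1 = 40.
Since φ is multiplicative, φ(28823) = 18 · 36 · 40 = 25920.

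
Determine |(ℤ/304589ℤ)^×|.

Factor 304589: 304589 = 17 × 19 × 23 × 41.
φ(17) = 17 − 1 = 16.
φ(19) = 19 − 1 = 18.
φ(23) = 23 − 1 = 22.
φ(41) = 41 − 1 = 40.
φ(304589) = 16 × 18 × 22 × 40 = 253440.

253440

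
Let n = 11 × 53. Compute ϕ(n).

520

φ(11) = 11 − 1 = 10.
φ(53) = 53 − 1 = 52.
Multiply: 10 · 52 = 520.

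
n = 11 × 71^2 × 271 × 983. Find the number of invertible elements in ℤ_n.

φ(14771758243) = 14771758243 · (1 − 1/11) · (1 − 1/71) · (1 − 1/271) · (1 − 1/983)
       = 14771758243 · 185598000/208052933 = 13177458000.

13177458000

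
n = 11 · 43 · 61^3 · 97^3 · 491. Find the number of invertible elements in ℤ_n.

φ(11) = 11 − 1 = 10.
φ(43) = 43 − 1 = 42.
φ(61^3) = 61^3 − 61^2 = 226981 − 3721 = 223260.
φ(97^3) = 97^3 − 97^2 = 912673 − 9409 = 903264.
φ(491) = 491 − 1 = 490.
Since φ is multiplicative, φ(48111327550957759) = 10 · 42 · 223260 · 903264 · 490 = 41502187907712000.

41502187907712000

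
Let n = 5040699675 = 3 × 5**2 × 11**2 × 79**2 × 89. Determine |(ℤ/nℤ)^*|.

2385926400

φ(5040699675) = 5040699675 · (1 − 1/3) · (1 − 1/5) · (1 − 1/11) · (1 − 1/79) · (1 − 1/89)
       = 5040699675 · 549120/1160115 = 2385926400.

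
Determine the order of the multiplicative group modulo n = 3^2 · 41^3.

403440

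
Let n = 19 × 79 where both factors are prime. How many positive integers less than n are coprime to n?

φ(19) = 19 − 1 = 18.
φ(79) = 79 − 1 = 78.
φ(1501) = 18 × 78 = 1404.

1404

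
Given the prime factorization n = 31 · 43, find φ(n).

1260

φ(1333) = 1333 · (1 − 1/31) · (1 − 1/43)
       = 1333 · 1260/1333 = 1260.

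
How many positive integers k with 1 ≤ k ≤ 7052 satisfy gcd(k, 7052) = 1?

7052 = 2^2 · 41 · 43.
φ(7052) = 7052 · (1 − 1/2) · (1 − 1/41) · (1 − 1/43)
       = 7052 · 1680/3526 = 3360.

3360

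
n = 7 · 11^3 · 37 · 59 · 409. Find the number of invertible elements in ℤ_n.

φ(8318655499) = 8318655499 · (1 − 1/7) · (1 − 1/11) · (1 − 1/37) · (1 − 1/59) · (1 − 1/409)
       = 8318655499 · 51114240/68749219 = 6184823040.

6184823040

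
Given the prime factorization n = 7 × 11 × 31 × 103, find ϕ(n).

183600

φ(7) = 7 − 1 = 6.
φ(11) = 11 − 1 = 10.
φ(31) = 31 − 1 = 30.
φ(103) = 103 − 1 = 102.
φ(245861) = 6 × 10 × 30 × 102 = 183600.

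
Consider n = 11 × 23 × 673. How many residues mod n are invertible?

147840

φ(11) = 11 − 1 = 10.
φ(23) = 23 − 1 = 22.
φ(673) = 673 − 1 = 672.
Since φ is multiplicative, φ(170269) = 10 · 22 · 672 = 147840.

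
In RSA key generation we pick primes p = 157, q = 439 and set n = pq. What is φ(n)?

φ(pq) = (p−1)(q−1) = 156 · 438 = 68328.

68328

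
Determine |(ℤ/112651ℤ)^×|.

Prime factorization: 112651 = 7^2 * 11^2 * 19.
φ(7^2) = 7^2 − 7^1 = 49 − 7 = 42.
φ(11^2) = 11^2 − 11^1 = 121 − 11 = 110.
φ(19) = 19 − 1 = 18.
Multiply: 42 · 110 · 18 = 83160.

83160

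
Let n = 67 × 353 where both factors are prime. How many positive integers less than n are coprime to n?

23232

φ(n) = (p − 1)(q − 1) = (67−1)(353−1) = 66·352 = 23232.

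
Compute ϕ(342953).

285120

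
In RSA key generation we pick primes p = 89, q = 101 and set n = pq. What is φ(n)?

For distinct primes, φ(pq) = (p−1)(q−1) = 88 × 100 = 8800.

8800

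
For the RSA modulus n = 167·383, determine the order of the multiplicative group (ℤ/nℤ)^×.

φ(167) = 167 − 1 = 166.
φ(383) = 383 − 1 = 382.
φ(63961) = 166 × 382 = 63412.

63412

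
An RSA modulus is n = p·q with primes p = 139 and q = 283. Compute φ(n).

38916

φ(n) = (p − 1)(q − 1) = (139−1)(283−1) = 138·282 = 38916.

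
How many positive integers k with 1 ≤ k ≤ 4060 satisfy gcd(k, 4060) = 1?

1344

4060 = 2^2 × 5 × 7 × 29.
φ(2^2) = 2^2 − 2^1 = 4 − 2 = 2.
φ(5) = 5 − 1 = 4.
φ(7) = 7 − 1 = 6.
φ(29) = 29 − 1 = 28.
Since φ is multiplicative, φ(4060) = 2 · 4 · 6 · 28 = 1344.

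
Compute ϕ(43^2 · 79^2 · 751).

φ(43^2) = 43^1·(43−1) = 43·42 = 1806.
φ(79^2) = 79^2 − 79^1 = 6241 − 79 = 6162.
φ(751) = 751 − 1 = 750.
φ(8666246359) = 1806 × 6162 × 750 = 8346429000.

8346429000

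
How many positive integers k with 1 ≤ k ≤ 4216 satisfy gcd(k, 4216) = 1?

1920

4216 = 2^3 · 17 · 31.
φ(4216) = 4216 · (1 − 1/2) · (1 − 1/17) · (1 − 1/31)
       = 4216 · 480/1054 = 1920.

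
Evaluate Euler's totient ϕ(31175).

23520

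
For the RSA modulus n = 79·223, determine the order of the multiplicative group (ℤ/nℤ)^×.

φ(pq) = (p−1)(q−1) = 78 · 222 = 17316.

17316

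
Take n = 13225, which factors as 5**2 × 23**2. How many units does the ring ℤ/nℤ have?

φ(13225) = 13225 · (1 − 1/5) · (1 − 1/23)
       = 13225 · 88/115 = 10120.

10120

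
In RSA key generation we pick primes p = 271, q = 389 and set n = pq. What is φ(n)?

104760

For distinct primes, φ(pq) = (p−1)(q−1) = 270 × 388 = 104760.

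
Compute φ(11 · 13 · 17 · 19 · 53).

φ(11) = 11 − 1 = 10.
φ(13) = 13 − 1 = 12.
φ(17) = 17 − 1 = 16.
φ(19) = 19 − 1 = 18.
φ(53) = 53 − 1 = 52.
Since φ is multiplicative, φ(2448017) = 10 · 12 · 16 · 18 · 52 = 1797120.

1797120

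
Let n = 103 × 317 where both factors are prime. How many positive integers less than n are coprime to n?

32232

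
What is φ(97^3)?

903264

φ(912673) = 912673 · (1 − 1/97)
       = 912673 · 96/97 = 903264.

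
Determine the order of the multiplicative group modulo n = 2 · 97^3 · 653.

588928128

φ(2) = 2 − 1 = 1.
φ(97^3) = 97^2·(97−1) = 9409·96 = 903264.
φ(653) = 653 − 1 = 652.
Multiply: 1 · 903264 · 652 = 588928128.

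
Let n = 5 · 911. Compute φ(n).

3640

φ(5) = 5 − 1 = 4.
φ(911) = 911 − 1 = 910.
Multiply: 4 · 910 = 3640.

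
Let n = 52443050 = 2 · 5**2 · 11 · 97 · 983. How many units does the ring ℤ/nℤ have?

18854400

φ(2) = 2 − 1 = 1.
φ(5^2) = 5^1·(5−1) = 5·4 = 20.
φ(11) = 11 − 1 = 10.
φ(97) = 97 − 1 = 96.
φ(983) = 983 − 1 = 982.
φ(52443050) = 1 × 20 × 10 × 96 × 982 = 18854400.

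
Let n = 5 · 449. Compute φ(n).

φ(5) = 5 − 1 = 4.
φ(449) = 449 − 1 = 448.
φ(2245) = 4 × 448 = 1792.

1792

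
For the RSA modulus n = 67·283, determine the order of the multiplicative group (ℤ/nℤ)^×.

18612

φ(67) = 67 − 1 = 66.
φ(283) = 283 − 1 = 282.
Multiply: 66 · 282 = 18612.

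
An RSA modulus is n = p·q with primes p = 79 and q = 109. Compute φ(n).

φ(n) = (p − 1)(q − 1) = (79−1)(109−1) = 78·108 = 8424.

8424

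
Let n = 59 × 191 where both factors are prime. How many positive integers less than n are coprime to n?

For distinct primes, φ(pq) = (p−1)(q−1) = 58 × 190 = 11020.

11020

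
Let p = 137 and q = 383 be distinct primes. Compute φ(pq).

51952

For distinct primes, φ(pq) = (p−1)(q−1) = 136 × 382 = 51952.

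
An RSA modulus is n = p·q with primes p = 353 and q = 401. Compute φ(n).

φ(pq) = (p−1)(q−1) = 352 · 400 = 140800.

140800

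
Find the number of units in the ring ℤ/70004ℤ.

Prime factorization: 70004 = 2^2 · 11 · 37 · 43.
φ(70004) = 70004 · (1 − 1/2) · (1 − 1/11) · (1 − 1/37) · (1 − 1/43)
       = 70004 · 15120/35002 = 30240.

30240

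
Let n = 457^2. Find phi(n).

φ(208849) = 208849 · (1 − 1/457)
       = 208849 · 456/457 = 208392.

208392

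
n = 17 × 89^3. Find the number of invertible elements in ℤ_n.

11152768

φ(17) = 17 − 1 = 16.
φ(89^3) = 89^2·(89−1) = 7921·88 = 697048.
φ(11984473) = 16 × 697048 = 11152768.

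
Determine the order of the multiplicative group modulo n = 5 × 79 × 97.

29952

φ(5) = 5 − 1 = 4.
φ(79) = 79 − 1 = 78.
φ(97) = 97 − 1 = 96.
φ(38315) = 4 × 78 × 96 = 29952.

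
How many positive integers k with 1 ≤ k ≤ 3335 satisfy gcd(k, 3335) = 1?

First factor: 3335 = 5 · 23 · 29.
φ(5) = 5 − 1 = 4.
φ(23) = 23 − 1 = 22.
φ(29) = 29 − 1 = 28.
Multiply: 4 · 22 · 28 = 2464.

2464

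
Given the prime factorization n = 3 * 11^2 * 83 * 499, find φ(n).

φ(3) = 3 − 1 = 2.
φ(11^2) = 11^2 − 11^1 = 121 − 11 = 110.
φ(83) = 83 − 1 = 82.
φ(499) = 499 − 1 = 498.
φ(15034371) = 2 × 110 × 82 × 498 = 8983920.

8983920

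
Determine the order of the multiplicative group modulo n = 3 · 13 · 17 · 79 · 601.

17971200

φ(31478577) = 31478577 · (1 − 1/3) · (1 − 1/13) · (1 − 1/17) · (1 − 1/79) · (1 − 1/601)
       = 31478577 · 17971200/31478577 = 17971200.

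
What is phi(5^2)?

20

φ(5^2) = 5^1·(5−1) = 5·4 = 20.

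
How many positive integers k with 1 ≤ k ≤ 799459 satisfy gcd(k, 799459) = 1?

691200

Factor 799459: 799459 = 17 · 31 · 37 · 41.
φ(799459) = 799459 · (1 − 1/17) · (1 − 1/31) · (1 − 1/37) · (1 − 1/41)
       = 799459 · 691200/799459 = 691200.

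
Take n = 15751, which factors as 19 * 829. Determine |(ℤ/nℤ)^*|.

14904

φ(19) = 19 − 1 = 18.
φ(829) = 829 − 1 = 828.
Multiply: 18 · 828 = 14904.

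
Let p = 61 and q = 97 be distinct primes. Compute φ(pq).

For distinct primes, φ(pq) = (p−1)(q−1) = 60 × 96 = 5760.

5760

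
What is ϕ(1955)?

1408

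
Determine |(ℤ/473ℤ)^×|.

420

473 = 11 × 43.
φ(473) = 473 · (1 − 1/11) · (1 − 1/43)
       = 473 · 420/473 = 420.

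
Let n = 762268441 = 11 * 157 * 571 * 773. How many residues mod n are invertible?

φ(11) = 11 − 1 = 10.
φ(157) = 157 − 1 = 156.
φ(571) = 571 − 1 = 570.
φ(773) = 773 − 1 = 772.
Since φ is multiplicative, φ(762268441) = 10 · 156 · 570 · 772 = 686462400.

686462400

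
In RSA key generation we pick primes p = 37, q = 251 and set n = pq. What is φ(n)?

9000

φ(pq) = (p−1)(q−1) = 36 · 250 = 9000.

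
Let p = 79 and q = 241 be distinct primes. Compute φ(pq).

φ(79) = 79 − 1 = 78.
φ(241) = 241 − 1 = 240.
Since φ is multiplicative, φ(19039) = 78 · 240 = 18720.

18720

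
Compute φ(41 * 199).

7920

φ(8159) = 8159 · (1 − 1/41) · (1 − 1/199)
       = 8159 · 7920/8159 = 7920.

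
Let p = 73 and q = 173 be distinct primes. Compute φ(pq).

12384

For distinct primes, φ(pq) = (p−1)(q−1) = 72 × 172 = 12384.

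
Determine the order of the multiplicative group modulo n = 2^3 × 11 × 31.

1200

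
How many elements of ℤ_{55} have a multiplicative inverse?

55 = 5 × 11.
φ(5) = 5 − 1 = 4.
φ(11) = 11 − 1 = 10.
Multiply: 4 · 10 = 40.

40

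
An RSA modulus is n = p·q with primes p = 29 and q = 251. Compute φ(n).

φ(n) = (p − 1)(q − 1) = (29−1)(251−1) = 28·250 = 7000.

7000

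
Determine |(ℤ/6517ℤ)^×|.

5292

First factor: 6517 = 7**3 * 19.
φ(6517) = 6517 · (1 − 1/7) · (1 − 1/19)
       = 6517 · 108/133 = 5292.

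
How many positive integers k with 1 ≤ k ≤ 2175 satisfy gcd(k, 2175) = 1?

1120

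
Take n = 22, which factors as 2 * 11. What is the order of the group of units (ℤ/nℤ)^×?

10

φ(2) = 2 − 1 = 1.
φ(11) = 11 − 1 = 10.
φ(22) = 1 × 10 = 10.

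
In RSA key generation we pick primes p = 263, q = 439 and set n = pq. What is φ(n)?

φ(115457) = 115457 · (1 − 1/263) · (1 − 1/439)
       = 115457 · 114756/115457 = 114756.

114756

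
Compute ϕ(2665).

1920

2665 = 5 · 13 · 41.
φ(2665) = 2665 · (1 − 1/5) · (1 − 1/13) · (1 − 1/41)
       = 2665 · 1920/2665 = 1920.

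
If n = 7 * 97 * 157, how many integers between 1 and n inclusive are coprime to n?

φ(7) = 7 − 1 = 6.
φ(97) = 97 − 1 = 96.
φ(157) = 157 − 1 = 156.
Multiply: 6 · 96 · 156 = 89856.

89856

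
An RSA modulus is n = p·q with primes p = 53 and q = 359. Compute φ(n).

18616

For distinct primes, φ(pq) = (p−1)(q−1) = 52 × 358 = 18616.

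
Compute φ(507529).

423360

First factor: 507529 = 11 * 29 * 37 * 43.
φ(11) = 11 − 1 = 10.
φ(29) = 29 − 1 = 28.
φ(37) = 37 − 1 = 36.
φ(43) = 43 − 1 = 42.
φ(507529) = 10 × 28 × 36 × 42 = 423360.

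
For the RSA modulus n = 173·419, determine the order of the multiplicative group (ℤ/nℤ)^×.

For distinct primes, φ(pq) = (p−1)(q−1) = 172 × 418 = 71896.

71896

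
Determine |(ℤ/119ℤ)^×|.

119 = 7 · 17.
φ(119) = 119 · (1 − 1/7) · (1 − 1/17)
       = 119 · 96/119 = 96.

96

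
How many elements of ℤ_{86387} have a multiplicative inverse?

70560

86387 = 7^2 * 41 * 43.
φ(86387) = 86387 · (1 − 1/7) · (1 − 1/41) · (1 − 1/43)
       = 86387 · 10080/12341 = 70560.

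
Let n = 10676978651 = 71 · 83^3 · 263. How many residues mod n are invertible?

10360229320

φ(71) = 71 − 1 = 70.
φ(83^3) = 83^2·(83−1) = 6889·82 = 564898.
φ(263) = 263 − 1 = 262.
Multiply: 70 · 564898 · 262 = 10360229320.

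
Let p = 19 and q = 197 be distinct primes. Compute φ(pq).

3528

φ(3743) = 3743 · (1 − 1/19) · (1 − 1/197)
       = 3743 · 3528/3743 = 3528.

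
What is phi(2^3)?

φ(8) = 8 · (1 − 1/2)
       = 8 · 1/2 = 4.

4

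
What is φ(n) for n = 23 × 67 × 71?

φ(23) = 23 − 1 = 22.
φ(67) = 67 − 1 = 66.
φ(71) = 71 − 1 = 70.
Since φ is multiplicative, φ(109411) = 22 · 66 · 70 = 101640.

101640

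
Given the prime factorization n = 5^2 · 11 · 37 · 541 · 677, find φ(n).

2628288000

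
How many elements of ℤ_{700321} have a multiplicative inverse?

First factor: 700321 = 19 · 29 · 31 · 41.
φ(700321) = 700321 · (1 − 1/19) · (1 − 1/29) · (1 − 1/31) · (1 − 1/41)
       = 700321 · 604800/700321 = 604800.

604800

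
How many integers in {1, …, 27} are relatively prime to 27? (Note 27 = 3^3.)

φ(3^3) = 3^2·(3−1) = 9·2 = 18.

18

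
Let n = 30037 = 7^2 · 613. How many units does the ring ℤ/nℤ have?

φ(30037) = 30037 · (1 − 1/7) · (1 − 1/613)
       = 30037 · 3672/4291 = 25704.

25704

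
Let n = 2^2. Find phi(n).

2

φ(4) = 4 · (1 − 1/2)
       = 4 · 1/2 = 2.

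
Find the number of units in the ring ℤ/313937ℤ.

259200

313937 = 13 × 19 × 31 × 41.
φ(313937) = 313937 · (1 − 1/13) · (1 − 1/19) · (1 − 1/31) · (1 − 1/41)
       = 313937 · 259200/313937 = 259200.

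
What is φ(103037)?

80640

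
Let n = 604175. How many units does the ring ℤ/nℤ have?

Factor 604175: 604175 = 5^2 · 11 · 13^3.
φ(5^2) = 5^1·(5−1) = 5·4 = 20.
φ(11) = 11 − 1 = 10.
φ(13^3) = 13^3 − 13^2 = 2197 − 169 = 2028.
Since φ is multiplicative, φ(604175) = 20 · 10 · 2028 = 405600.

405600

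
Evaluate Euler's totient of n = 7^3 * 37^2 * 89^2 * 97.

294439090176

φ(7^3) = 7^2·(7−1) = 49·6 = 294.
φ(37^2) = 37^2 − 37^1 = 1369 − 37 = 1332.
φ(89^2) = 89^2 − 89^1 = 7921 − 89 = 7832.
φ(97) = 97 − 1 = 96.
Multiply: 294 · 1332 · 7832 · 96 = 294439090176.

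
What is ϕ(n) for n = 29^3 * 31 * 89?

62166720

φ(29^3) = 29^2·(29−1) = 841·28 = 23548.
φ(31) = 31 − 1 = 30.
φ(89) = 89 − 1 = 88.
Multiply: 23548 · 30 · 88 = 62166720.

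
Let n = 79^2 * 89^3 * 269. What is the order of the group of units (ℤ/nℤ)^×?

φ(1183522401301) = 1183522401301 · (1 − 1/79) · (1 − 1/89) · (1 − 1/269)
       = 1183522401301 · 1839552/1891339 = 1151116219968.

1151116219968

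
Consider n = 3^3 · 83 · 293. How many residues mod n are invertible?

430992

φ(656613) = 656613 · (1 − 1/3) · (1 − 1/83) · (1 − 1/293)
       = 656613 · 47888/72957 = 430992.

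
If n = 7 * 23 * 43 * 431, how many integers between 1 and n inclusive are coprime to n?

2383920

φ(2983813) = 2983813 · (1 − 1/7) · (1 − 1/23) · (1 − 1/43) · (1 − 1/431)
       = 2983813 · 2383920/2983813 = 2383920.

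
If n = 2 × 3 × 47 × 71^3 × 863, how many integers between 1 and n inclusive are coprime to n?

φ(2) = 2 − 1 = 1.
φ(3) = 3 − 1 = 2.
φ(47) = 47 − 1 = 46.
φ(71^3) = 71^3 − 71^2 = 357911 − 5041 = 352870.
φ(863) = 863 − 1 = 862.
φ(87103368426) = 1 × 2 × 46 × 352870 × 862 = 27984002480.

27984002480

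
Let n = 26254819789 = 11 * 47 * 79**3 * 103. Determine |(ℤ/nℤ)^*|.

φ(11) = 11 − 1 = 10.
φ(47) = 47 − 1 = 46.
φ(79^3) = 79^2·(79−1) = 6241·78 = 486798.
φ(103) = 103 − 1 = 102.
Multiply: 10 · 46 · 486798 · 102 = 22840562160.

22840562160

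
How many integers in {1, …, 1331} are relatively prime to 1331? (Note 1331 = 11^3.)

φ(11^3) = 11^2·(11−1) = 121·10 = 1210.

1210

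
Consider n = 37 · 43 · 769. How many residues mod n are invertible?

1161216

φ(1223479) = 1223479 · (1 − 1/37) · (1 − 1/43) · (1 − 1/769)
       = 1223479 · 1161216/1223479 = 1161216.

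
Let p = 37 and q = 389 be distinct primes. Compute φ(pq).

For distinct primes, φ(pq) = (p−1)(q−1) = 36 × 388 = 13968.

13968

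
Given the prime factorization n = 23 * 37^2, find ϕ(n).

29304

φ(23) = 23 − 1 = 22.
φ(37^2) = 37^1·(37−1) = 37·36 = 1332.
Since φ is multiplicative, φ(31487) = 22 · 1332 = 29304.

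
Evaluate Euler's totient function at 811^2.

φ(811^2) = 811^2 − 811^1 = 657721 − 811 = 656910.

656910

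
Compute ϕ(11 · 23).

φ(11) = 11 − 1 = 10.
φ(23) = 23 − 1 = 22.
φ(253) = 10 × 22 = 220.

220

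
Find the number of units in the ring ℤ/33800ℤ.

Prime factorization: 33800 = 2^3 × 5^2 × 13^2.
φ(33800) = 33800 · (1 − 1/2) · (1 − 1/5) · (1 − 1/13)
       = 33800 · 48/130 = 12480.

12480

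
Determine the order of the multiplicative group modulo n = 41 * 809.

32320

φ(33169) = 33169 · (1 − 1/41) · (1 − 1/809)
       = 33169 · 32320/33169 = 32320.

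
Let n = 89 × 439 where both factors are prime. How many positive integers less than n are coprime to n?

φ(n) = (p − 1)(q − 1) = (89−1)(439−1) = 88·438 = 38544.

38544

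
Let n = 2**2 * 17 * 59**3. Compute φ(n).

6460736

φ(13965772) = 13965772 · (1 − 1/2) · (1 − 1/17) · (1 − 1/59)
       = 13965772 · 928/2006 = 6460736.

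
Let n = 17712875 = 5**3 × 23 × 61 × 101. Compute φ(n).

φ(5^3) = 5^2·(5−1) = 25·4 = 100.
φ(23) = 23 − 1 = 22.
φ(61) = 61 − 1 = 60.
φ(101) = 101 − 1 = 100.
φ(17712875) = 100 × 22 × 60 × 100 = 13200000.

13200000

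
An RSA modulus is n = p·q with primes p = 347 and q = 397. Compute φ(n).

137016

φ(pq) = (p−1)(q−1) = 346 · 396 = 137016.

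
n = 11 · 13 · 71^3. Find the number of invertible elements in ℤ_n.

42344400

φ(51181273) = 51181273 · (1 − 1/11) · (1 − 1/13) · (1 − 1/71)
       = 51181273 · 8400/10153 = 42344400.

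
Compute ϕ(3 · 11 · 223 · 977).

φ(7189743) = 7189743 · (1 − 1/3) · (1 − 1/11) · (1 − 1/223) · (1 − 1/977)
       = 7189743 · 4333440/7189743 = 4333440.

4333440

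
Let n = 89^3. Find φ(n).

697048

φ(704969) = 704969 · (1 − 1/89)
       = 704969 · 88/89 = 697048.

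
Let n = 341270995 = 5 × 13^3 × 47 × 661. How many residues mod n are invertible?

246280320

φ(5) = 5 − 1 = 4.
φ(13^3) = 13^2·(13−1) = 169·12 = 2028.
φ(47) = 47 − 1 = 46.
φ(661) = 661 − 1 = 660.
φ(341270995) = 4 × 2028 × 46 × 660 = 246280320.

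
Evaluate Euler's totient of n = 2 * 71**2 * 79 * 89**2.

φ(2) = 2 − 1 = 1.
φ(71^2) = 71^1·(71−1) = 71·70 = 4970.
φ(79) = 79 − 1 = 78.
φ(89^2) = 89^1·(89−1) = 89·88 = 7832.
Since φ is multiplicative, φ(6308902238) = 1 · 4970 · 78 · 7832 = 3036153120.

3036153120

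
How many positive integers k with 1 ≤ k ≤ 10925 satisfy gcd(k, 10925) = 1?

First factor: 10925 = 5^2 * 19 * 23.
φ(10925) = 10925 · (1 − 1/5) · (1 − 1/19) · (1 − 1/23)
       = 10925 · 1584/2185 = 7920.

7920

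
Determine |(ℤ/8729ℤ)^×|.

Prime factorization: 8729 = 7 * 29 * 43.
φ(8729) = 8729 · (1 − 1/7) · (1 − 1/29) · (1 − 1/43)
       = 8729 · 7056/8729 = 7056.

7056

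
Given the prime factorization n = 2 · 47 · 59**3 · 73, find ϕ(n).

668686176

φ(2) = 2 − 1 = 1.
φ(47) = 47 − 1 = 46.
φ(59^3) = 59^2·(59−1) = 3481·58 = 201898.
φ(73) = 73 − 1 = 72.
Since φ is multiplicative, φ(1409310698) = 1 · 46 · 201898 · 72 = 668686176.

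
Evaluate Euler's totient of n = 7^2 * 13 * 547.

275184

φ(7^2) = 7^1·(7−1) = 7·6 = 42.
φ(13) = 13 − 1 = 12.
φ(547) = 547 − 1 = 546.
φ(348439) = 42 × 12 × 546 = 275184.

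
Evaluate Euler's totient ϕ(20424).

Factor 20424: 20424 = 2^3 · 3 · 23 · 37.
φ(2^3) = 2^3 − 2^2 = 8 − 4 = 4.
φ(3) = 3 − 1 = 2.
φ(23) = 23 − 1 = 22.
φ(37) = 37 − 1 = 36.
Since φ is multiplicative, φ(20424) = 4 · 2 · 22 · 36 = 6336.

6336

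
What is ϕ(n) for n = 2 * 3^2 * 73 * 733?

316224

φ(963162) = 963162 · (1 − 1/2) · (1 − 1/3) · (1 − 1/73) · (1 − 1/733)
       = 963162 · 105408/321054 = 316224.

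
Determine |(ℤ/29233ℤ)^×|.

26400

Factor 29233: 29233 = 23 · 31 · 41.
φ(29233) = 29233 · (1 − 1/23) · (1 − 1/31) · (1 − 1/41)
       = 29233 · 26400/29233 = 26400.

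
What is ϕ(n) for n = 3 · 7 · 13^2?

1872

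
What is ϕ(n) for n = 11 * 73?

720

φ(803) = 803 · (1 − 1/11) · (1 − 1/73)
       = 803 · 720/803 = 720.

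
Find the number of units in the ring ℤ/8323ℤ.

First factor: 8323 = 7 * 29 * 41.
φ(8323) = 8323 · (1 − 1/7) · (1 − 1/29) · (1 − 1/41)
       = 8323 · 6720/8323 = 6720.

6720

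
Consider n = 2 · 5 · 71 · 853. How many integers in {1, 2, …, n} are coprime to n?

238560

φ(605630) = 605630 · (1 − 1/2) · (1 − 1/5) · (1 − 1/71) · (1 − 1/853)
       = 605630 · 238560/605630 = 238560.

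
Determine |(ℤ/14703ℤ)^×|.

8736

14703 = 3 · 13^2 · 29.
φ(3) = 3 − 1 = 2.
φ(13^2) = 13^1·(13−1) = 13·12 = 156.
φ(29) = 29 − 1 = 28.
φ(14703) = 2 × 156 × 28 = 8736.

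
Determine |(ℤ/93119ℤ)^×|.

Factor 93119: 93119 = 13^2 × 19 × 29.
φ(93119) = 93119 · (1 − 1/13) · (1 − 1/19) · (1 − 1/29)
       = 93119 · 6048/7163 = 78624.

78624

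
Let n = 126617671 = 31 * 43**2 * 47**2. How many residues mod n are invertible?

117137160

φ(126617671) = 126617671 · (1 − 1/31) · (1 − 1/43) · (1 − 1/47)
       = 126617671 · 57960/62651 = 117137160.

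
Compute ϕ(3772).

Prime factorization: 3772 = 2^2 · 23 · 41.
φ(3772) = 3772 · (1 − 1/2) · (1 − 1/23) · (1 − 1/41)
       = 3772 · 880/1886 = 1760.

1760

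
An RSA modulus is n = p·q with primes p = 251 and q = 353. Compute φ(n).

φ(88603) = 88603 · (1 − 1/251) · (1 − 1/353)
       = 88603 · 88000/88603 = 88000.

88000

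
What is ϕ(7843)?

6600

Factor 7843: 7843 = 11 · 23 · 31.
φ(7843) = 7843 · (1 − 1/11) · (1 − 1/23) · (1 − 1/31)
       = 7843 · 6600/7843 = 6600.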